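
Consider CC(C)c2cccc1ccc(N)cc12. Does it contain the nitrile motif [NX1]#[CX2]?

No

The pattern [NX1]#[CX2] describes a nitrogen triple-bonded to a two-connected carbon — a nitrile.
The closest candidate here is a primary amino group (-NH2), but the nitrogen is NX3 (three connections), not NX1 triple-bonded. No other fragment satisfies the full query, so there is no match.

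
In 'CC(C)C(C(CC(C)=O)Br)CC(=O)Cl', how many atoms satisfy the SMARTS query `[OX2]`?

0

Check the 14 heavy atoms by environment: 8× C (X4) → no; 1× Br (X1) → no; 2× C (X3) → no; 2× O (X1) → no; 1× Cl (X1) → no.
No environment satisfies the query, so 0 matching atoms.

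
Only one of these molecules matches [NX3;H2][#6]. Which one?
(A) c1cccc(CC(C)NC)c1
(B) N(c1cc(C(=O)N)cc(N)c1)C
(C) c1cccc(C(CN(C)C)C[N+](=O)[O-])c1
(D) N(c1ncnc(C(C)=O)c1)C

[NX3;H2][#6] describes a trivalent nitrogen with two H attached to carbon (a primary amine).
(A) has an N-methylamino group (-NHCH3) but the nitrogen bears two carbons and only one H (H1), not H2.
(B) contains a primary amino group (-NH2), which satisfies every atom and bond constraint.
(C) has a dimethylamino group (-N(CH3)2) but the nitrogen has H0, not H2.
(D) has an N-methylamino group (-NHCH3) but the nitrogen bears two carbons and only one H (H1), not H2.
So the answer is (B).

B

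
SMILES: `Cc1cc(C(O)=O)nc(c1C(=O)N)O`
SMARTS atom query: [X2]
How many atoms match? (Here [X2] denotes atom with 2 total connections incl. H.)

3

Check the 14 heavy atoms by environment: 1× n (aromatic, X2) → match; 5× c (aromatic, X3) → no; 1× C (X4) → no; 2× C (X3) → no; 2× O (X1) → no; 2× O (X2) → match; 1× N (X3) → no.
Summing the matching environments: 1 + 2 = 3 matching atoms.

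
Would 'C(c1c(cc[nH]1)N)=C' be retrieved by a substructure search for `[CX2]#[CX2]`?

The pattern [CX2]#[CX2] describes a carbon-carbon triple bond — an alkyne.
The closest candidate here is a vinyl group (-CH=CH2), but the C=C is a double bond; both carbons are CX3, not CX2. No other fragment satisfies the full query, so there is no match.

No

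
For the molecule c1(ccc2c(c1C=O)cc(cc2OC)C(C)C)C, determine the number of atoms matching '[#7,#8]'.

2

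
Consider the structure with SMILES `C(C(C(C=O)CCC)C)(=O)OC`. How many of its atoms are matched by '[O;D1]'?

2

Check the 12 heavy atoms by environment: 3× C (D2) → no; 3× C (D3) → no; 3× C (D1) → no; 2× O (D1) → match; 1× O (D2) → no.
That gives 2 matching atoms.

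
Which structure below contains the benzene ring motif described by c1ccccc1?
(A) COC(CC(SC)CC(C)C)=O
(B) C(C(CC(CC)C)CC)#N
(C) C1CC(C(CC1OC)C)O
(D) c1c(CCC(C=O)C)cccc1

c1ccccc1 describes six aromatic carbons in a ring (a benzene ring).
(A) has a methyl group (-CH3) but no six-membered all-carbon aromatic ring is present.
(B) has a methyl group (-CH3) but no six-membered all-carbon aromatic ring is present.
(C) has a methyl group (-CH3) but no six-membered all-carbon aromatic ring is present.
(D) contains a phenyl ring, which satisfies every atom and bond constraint.
So the answer is (D).

D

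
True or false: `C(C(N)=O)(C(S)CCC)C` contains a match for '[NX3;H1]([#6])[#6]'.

The pattern [NX3;H1]([#6])[#6] describes a trivalent nitrogen with one H, bonded to two carbons — a secondary amine.
The closest candidate here is a primary amide (-C(=O)NH2), but the -C(=O)NH2 nitrogen has H2, not H1. No other fragment satisfies the full query, so there is no match.

False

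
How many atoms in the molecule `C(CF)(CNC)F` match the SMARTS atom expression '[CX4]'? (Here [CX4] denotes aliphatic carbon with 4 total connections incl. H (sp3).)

4

Check the 7 heavy atoms by environment: 4× C (X4) → match; 2× F (X1) → no; 1× N (X3) → no.
That gives 4 matching atoms.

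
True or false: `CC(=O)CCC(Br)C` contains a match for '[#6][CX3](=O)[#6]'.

True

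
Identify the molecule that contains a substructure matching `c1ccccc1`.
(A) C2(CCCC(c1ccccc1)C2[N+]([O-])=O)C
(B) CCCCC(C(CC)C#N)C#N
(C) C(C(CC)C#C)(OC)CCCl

c1ccccc1 describes six aromatic carbons in a ring (a benzene ring).
(A) contains a phenyl ring, which satisfies every atom and bond constraint.
(B) has a methyl group (-CH3) but no six-membered all-carbon aromatic ring is present.
(C) has a methyl group (-CH3) but no six-membered all-carbon aromatic ring is present.
So the answer is (A).

A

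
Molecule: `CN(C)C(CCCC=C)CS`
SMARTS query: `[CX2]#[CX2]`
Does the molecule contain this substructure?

The pattern [CX2]#[CX2] describes a carbon-carbon triple bond — an alkyne.
The closest candidate here is a vinyl group (-CH=CH2), but the C=C is a double bond; both carbons are CX3, not CX2. No other fragment satisfies the full query, so there is no match.

No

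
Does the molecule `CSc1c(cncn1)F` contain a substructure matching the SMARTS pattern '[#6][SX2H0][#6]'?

Yes

The pattern [#6][SX2H0][#6] describes an aliphatic sulfur bridging two carbons with no H on the sulfur — a thioether.
The molecule carries a methylthio ether (-SCH3), whose atoms satisfy every constraint of the query, so the pattern matches.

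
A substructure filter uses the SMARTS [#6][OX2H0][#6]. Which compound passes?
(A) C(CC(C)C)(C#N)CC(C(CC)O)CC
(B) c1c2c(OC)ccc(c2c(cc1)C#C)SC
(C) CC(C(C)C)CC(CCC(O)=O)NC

[#6][OX2H0][#6] describes an aliphatic oxygen bridging two carbons with no H on the oxygen (an ether).
(A) has a hydroxyl group (-OH) but the oxygen has H1, not H0 bridging two carbons.
(B) contains a methoxy ether (-OCH3), which satisfies every atom and bond constraint.
(C) has a carboxylic acid group (-C(=O)OH) but the -OH oxygen has H1; the =O is OX1, not OX2.
So the answer is (B).

B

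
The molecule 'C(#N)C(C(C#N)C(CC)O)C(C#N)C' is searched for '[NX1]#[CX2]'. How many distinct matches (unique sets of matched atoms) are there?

[NX1]#[CX2] is the SMARTS for a nitrile: a nitrogen triple-bonded to a two-connected carbon.
The molecule carries 3 separate instances of a nitrile (-C#N) meeting every constraint; each maps to a distinct set of atoms, giving 3 matches.

3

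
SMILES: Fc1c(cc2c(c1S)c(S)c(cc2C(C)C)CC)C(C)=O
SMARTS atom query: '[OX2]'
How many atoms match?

0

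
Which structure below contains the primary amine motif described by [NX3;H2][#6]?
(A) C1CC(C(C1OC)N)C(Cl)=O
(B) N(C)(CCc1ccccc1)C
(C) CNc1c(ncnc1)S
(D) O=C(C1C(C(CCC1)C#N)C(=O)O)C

[NX3;H2][#6] describes a trivalent nitrogen with two H attached to carbon (a primary amine).
(A) contains a primary amino group (-NH2), which satisfies every atom and bond constraint.
(B) has a dimethylamino group (-N(CH3)2) but the nitrogen has H0, not H2.
(C) has an N-methylamino group (-NHCH3) but the nitrogen bears two carbons and only one H (H1), not H2.
(D) has a nitrile (-C#N) but the nitrogen is NX1 (triple-bonded), not NX3 with two H.
So the answer is (A).

A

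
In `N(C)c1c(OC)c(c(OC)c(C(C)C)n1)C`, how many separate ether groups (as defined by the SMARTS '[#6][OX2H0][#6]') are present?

[#6][OX2H0][#6] is the SMARTS for an ether: an aliphatic oxygen bridging two carbons with no H on the oxygen.
The molecule carries 2 separate instances of a methoxy ether (-OCH3) meeting every constraint; each maps to a distinct set of atoms, giving 2 matches.

2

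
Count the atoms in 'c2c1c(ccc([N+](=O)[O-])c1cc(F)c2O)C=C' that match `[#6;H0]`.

The query [#6;H0] means: any carbon with no attached hydrogen.
Check the 17 heavy atoms by environment: 6× c (aromatic, H0) → match; 4× c (aromatic, H1) → no; 1× O (H1) → no; 1× C (H1) → no; 1× C (H2) → no; 1× F (H0) → no; 1× N (charge +1, H0) → no; 1× O (charge -1, H0) → no; 1× O (H0) → no.
That gives 6 matching atoms.

6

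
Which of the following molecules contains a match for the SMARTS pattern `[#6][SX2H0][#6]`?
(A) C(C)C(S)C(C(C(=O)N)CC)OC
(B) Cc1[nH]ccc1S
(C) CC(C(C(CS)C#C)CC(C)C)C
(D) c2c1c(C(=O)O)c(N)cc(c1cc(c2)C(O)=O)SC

[#6][SX2H0][#6] describes an aliphatic sulfur bridging two carbons with no H on the sulfur (a thioether).
(A) has a methoxy ether (-OCH3) but the bridging atom is O, not S.
(B) has a thiol (-SH) but the sulfur has H1, not H0 bridging two carbons.
(C) has a thiol (-SH) but the sulfur has H1, not H0 bridging two carbons.
(D) contains a methylthio ether (-SCH3), which satisfies every atom and bond constraint.
So the answer is (D).

D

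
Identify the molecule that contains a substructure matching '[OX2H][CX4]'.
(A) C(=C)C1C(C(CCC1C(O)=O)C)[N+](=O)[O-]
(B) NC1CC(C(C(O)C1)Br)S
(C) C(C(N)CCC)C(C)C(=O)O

B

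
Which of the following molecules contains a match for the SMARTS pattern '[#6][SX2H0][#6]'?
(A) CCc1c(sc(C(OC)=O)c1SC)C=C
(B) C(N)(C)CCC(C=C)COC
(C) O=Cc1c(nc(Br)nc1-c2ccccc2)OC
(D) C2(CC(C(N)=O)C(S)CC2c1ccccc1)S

A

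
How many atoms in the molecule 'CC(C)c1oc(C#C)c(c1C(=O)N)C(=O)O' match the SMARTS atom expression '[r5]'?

5

Check the 16 heavy atoms by environment: 1× o (aromatic, in 5-ring) → match; 4× c (aromatic, in 5-ring) → match; 7× C (acyclic) → no; 3× O (acyclic) → no; 1× N (acyclic) → no.
Summing the matching environments: 1 + 4 = 5 matching atoms.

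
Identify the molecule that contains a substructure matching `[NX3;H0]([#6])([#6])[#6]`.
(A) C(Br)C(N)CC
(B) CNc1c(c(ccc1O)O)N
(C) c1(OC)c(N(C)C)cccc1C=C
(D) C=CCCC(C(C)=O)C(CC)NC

[NX3;H0]([#6])([#6])[#6] describes a trivalent nitrogen with no H, bonded to three carbons (a tertiary amine).
(A) has a primary amino group (-NH2) but the nitrogen has H2, not H0 with three carbons.
(B) has a primary amino group (-NH2) but the nitrogen has H2, not H0 with three carbons.
(C) contains a dimethylamino group (-N(CH3)2), which satisfies every atom and bond constraint.
(D) has an N-methylamino group (-NHCH3) but the nitrogen still has one H (H1), not H0.
So the answer is (C).

C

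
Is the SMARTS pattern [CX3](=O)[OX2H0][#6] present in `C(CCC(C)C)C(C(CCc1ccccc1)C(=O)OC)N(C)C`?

Yes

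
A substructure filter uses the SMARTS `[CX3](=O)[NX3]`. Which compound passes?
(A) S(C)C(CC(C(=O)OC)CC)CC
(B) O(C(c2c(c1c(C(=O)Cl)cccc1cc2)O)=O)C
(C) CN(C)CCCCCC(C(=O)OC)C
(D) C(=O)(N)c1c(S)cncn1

[CX3](=O)[NX3] describes a carbonyl carbon bonded to a trivalent nitrogen (an amide).
(A) has a methyl-ester group (-C(=O)OCH3) but the carbonyl is bonded to O, not to an NX3 nitrogen.
(B) has a methyl-ester group (-C(=O)OCH3) but the carbonyl is bonded to O, not to an NX3 nitrogen.
(C) has a methyl-ester group (-C(=O)OCH3) but the carbonyl is bonded to O, not to an NX3 nitrogen.
(D) contains a primary amide (-C(=O)NH2), which satisfies every atom and bond constraint.
So the answer is (D).

D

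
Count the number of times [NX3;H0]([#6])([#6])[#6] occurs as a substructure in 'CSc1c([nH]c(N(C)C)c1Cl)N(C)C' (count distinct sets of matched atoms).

2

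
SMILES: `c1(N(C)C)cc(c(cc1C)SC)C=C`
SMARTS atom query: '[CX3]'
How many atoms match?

2

The query [CX3] means: C with X3: aliphatic carbon with exactly 3 total connections.
Check the 14 heavy atoms by environment: 6× c (aromatic, X3) → no; 4× C (X4) → no; 1× S (X2) → no; 1× N (X3) → no; 2× C (X3) → match.
That gives 2 matching atoms.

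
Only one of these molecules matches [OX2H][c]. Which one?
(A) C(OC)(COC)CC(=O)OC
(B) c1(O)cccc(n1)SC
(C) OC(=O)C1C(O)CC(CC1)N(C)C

B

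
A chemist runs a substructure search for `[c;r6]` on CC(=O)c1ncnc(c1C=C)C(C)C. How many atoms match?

4

The query [c;r6] means: aromatic carbon that belongs to a six-membered ring.
Check the 14 heavy atoms by environment: 2× n (aromatic, in 6-ring) → no; 4× c (aromatic, in 6-ring) → match; 7× C (acyclic) → no; 1× O (acyclic) → no.
That gives 4 matching atoms.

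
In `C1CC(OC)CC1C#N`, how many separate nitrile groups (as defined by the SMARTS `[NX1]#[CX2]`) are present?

1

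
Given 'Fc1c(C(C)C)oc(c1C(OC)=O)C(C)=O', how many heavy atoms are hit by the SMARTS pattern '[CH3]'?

4

The query [CH3] means: aliphatic carbon with exactly three hydrogens.
Check the 16 heavy atoms by environment: 1× o (aromatic, H0) → no; 4× c (aromatic, H0) → no; 2× C (H0) → no; 3× O (H0) → no; 4× C (H3) → match; 1× F (H0) → no; 1× C (H1) → no.
That gives 4 matching atoms.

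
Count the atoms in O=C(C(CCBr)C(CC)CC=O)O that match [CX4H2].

4

Check the 13 heavy atoms by environment: 4× C (H2, X4) → match; 2× C (H1, X4) → no; 1× Br (H0, X1) → no; 1× C (H3, X4) → no; 1× C (H1, X3) → no; 2× O (H0, X1) → no; 1× C (H0, X3) → no; 1× O (H1, X2) → no.
That gives 4 matching atoms.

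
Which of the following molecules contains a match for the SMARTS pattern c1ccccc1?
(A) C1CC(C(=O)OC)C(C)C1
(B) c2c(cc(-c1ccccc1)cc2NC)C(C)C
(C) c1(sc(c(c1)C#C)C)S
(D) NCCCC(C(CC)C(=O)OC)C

c1ccccc1 describes six aromatic carbons in a ring (a benzene ring).
(A) has a methyl group (-CH3) but no six-membered all-carbon aromatic ring is present.
(B) contains a phenyl ring, which satisfies every atom and bond constraint.
(C) has a methyl group (-CH3) but no six-membered all-carbon aromatic ring is present.
(D) has a methyl group (-CH3) but no six-membered all-carbon aromatic ring is present.
So the answer is (B).

B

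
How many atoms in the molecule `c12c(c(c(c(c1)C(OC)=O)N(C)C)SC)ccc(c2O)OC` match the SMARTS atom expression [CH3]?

The query [CH3] means: aliphatic carbon with exactly three hydrogens.
Check the 22 heavy atoms by environment: 7× c (aromatic, H0) → no; 3× c (aromatic, H1) → no; 1× S (H0) → no; 5× C (H3) → match; 1× C (H0) → no; 3× O (H0) → no; 1× O (H1) → no; 1× N (H0) → no.
That gives 5 matching atoms.

5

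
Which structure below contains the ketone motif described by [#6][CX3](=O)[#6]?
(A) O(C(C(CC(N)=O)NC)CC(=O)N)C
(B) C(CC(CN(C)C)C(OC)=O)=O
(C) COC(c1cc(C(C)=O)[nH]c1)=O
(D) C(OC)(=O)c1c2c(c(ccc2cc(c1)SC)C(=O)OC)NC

C

[#6][CX3](=O)[#6] describes a carbonyl carbon (no H) flanked by two carbons (a ketone).
(A) has a primary amide (-C(=O)NH2) but one neighbour of the carbonyl carbon is N, not C.
(B) has a methyl-ester group (-C(=O)OCH3) but one neighbour of the carbonyl carbon is O, not C.
(C) contains an acetyl/ketone group (-C(=O)CH3), which satisfies every atom and bond constraint.
(D) has a methyl-ester group (-C(=O)OCH3) but one neighbour of the carbonyl carbon is O, not C.
So the answer is (C).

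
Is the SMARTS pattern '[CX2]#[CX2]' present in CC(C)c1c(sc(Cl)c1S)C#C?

Yes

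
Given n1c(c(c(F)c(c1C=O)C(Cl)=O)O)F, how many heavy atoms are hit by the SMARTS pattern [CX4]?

0

The query [CX4] means: C with X4: aliphatic carbon with exactly 4 total connections (bonds + H).
Check the 14 heavy atoms by environment: 1× n (aromatic, X2) → no; 5× c (aromatic, X3) → no; 2× C (X3) → no; 2× O (X1) → no; 1× O (X2) → no; 1× Cl (X1) → no; 2× F (X1) → no.
No environment satisfies the query, so 0 matching atoms.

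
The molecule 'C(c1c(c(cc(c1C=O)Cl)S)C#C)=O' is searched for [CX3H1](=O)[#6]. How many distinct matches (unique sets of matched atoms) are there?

[CX3H1](=O)[#6] is the SMARTS for an aldehyde: an sp2 carbon with one H, double-bonded to O and single-bonded to carbon.
The molecule carries 2 separate instances of an aldehyde (-CHO) meeting every constraint; each maps to a distinct set of atoms, giving 2 matches.

2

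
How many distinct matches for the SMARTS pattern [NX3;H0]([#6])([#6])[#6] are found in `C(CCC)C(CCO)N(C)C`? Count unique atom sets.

[NX3;H0]([#6])([#6])[#6] is the SMARTS for a tertiary amine: a trivalent nitrogen with no H, bonded to three carbons.
Exactly one fragment in the molecule meets all constraints, giving 1 match.

1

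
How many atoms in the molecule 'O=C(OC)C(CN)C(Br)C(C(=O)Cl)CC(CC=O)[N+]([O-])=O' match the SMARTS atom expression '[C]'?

Check the 21 heavy atoms by environment: 11× C → match; 5× O → no; 1× Br → no; 1× Cl → no; 1× N (charge +1) → no; 1× O (charge -1) → no; 1× N → no.
That gives 11 matching atoms.

11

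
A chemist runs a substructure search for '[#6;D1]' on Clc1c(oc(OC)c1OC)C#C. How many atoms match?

3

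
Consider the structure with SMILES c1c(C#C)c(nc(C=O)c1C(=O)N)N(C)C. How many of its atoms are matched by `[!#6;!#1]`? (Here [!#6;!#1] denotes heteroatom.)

5

The query [!#6;!#1] means: not carbon and not hydrogen — any heteroatom.
Check the 16 heavy atoms by environment: 1× n (aromatic) → match; 5× c (aromatic) → no; 6× C → no; 2× O → match; 2× N → match.
Summing the matching environments: 1 + 2 + 2 = 5 matching atoms.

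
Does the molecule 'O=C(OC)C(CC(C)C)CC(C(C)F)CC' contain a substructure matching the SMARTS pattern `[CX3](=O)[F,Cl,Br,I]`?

No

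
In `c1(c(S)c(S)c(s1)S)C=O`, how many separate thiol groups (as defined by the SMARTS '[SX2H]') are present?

3

[SX2H] is the SMARTS for a thiol: an aliphatic sulfur with two connections, one being H.
The molecule carries 3 separate instances of a thiol (-SH) meeting every constraint; each maps to a distinct set of atoms, giving 3 matches.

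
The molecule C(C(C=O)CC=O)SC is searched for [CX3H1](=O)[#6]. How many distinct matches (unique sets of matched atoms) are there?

2

[CX3H1](=O)[#6] is the SMARTS for an aldehyde: an sp2 carbon with one H, double-bonded to O and single-bonded to carbon.
The molecule carries 2 separate instances of an aldehyde (-CHO) meeting every constraint; each maps to a distinct set of atoms, giving 2 matches.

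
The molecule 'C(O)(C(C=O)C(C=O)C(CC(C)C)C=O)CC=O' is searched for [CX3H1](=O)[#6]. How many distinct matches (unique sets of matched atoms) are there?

4

[CX3H1](=O)[#6] is the SMARTS for an aldehyde: an sp2 carbon with one H, double-bonded to O and single-bonded to carbon.
The molecule carries 4 separate instances of an aldehyde (-CHO) meeting every constraint; each maps to a distinct set of atoms, giving 4 matches.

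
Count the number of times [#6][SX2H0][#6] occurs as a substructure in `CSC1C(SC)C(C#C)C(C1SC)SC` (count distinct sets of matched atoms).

4

[#6][SX2H0][#6] is the SMARTS for a thioether: an aliphatic sulfur bridging two carbons with no H on the sulfur.
The molecule carries 4 separate instances of a methylthio ether (-SCH3) meeting every constraint; each maps to a distinct set of atoms, giving 4 matches.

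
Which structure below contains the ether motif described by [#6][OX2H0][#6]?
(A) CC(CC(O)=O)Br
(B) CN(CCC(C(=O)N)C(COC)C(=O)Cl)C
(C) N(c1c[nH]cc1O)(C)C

[#6][OX2H0][#6] describes an aliphatic oxygen bridging two carbons with no H on the oxygen (an ether).
(A) has a carboxylic acid group (-C(=O)OH) but the -OH oxygen has H1; the =O is OX1, not OX2.
(B) contains a methoxy ether (-OCH3), which satisfies every atom and bond constraint.
(C) has a hydroxyl group (-OH) but the oxygen has H1, not H0 bridging two carbons.
So the answer is (B).

B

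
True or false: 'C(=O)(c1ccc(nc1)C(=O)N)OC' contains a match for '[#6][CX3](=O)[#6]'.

False

The pattern [#6][CX3](=O)[#6] describes a carbonyl carbon (no H) flanked by two carbons — a ketone.
The closest candidate here is a primary amide (-C(=O)NH2), but one neighbour of the carbonyl carbon is N, not C. No other fragment satisfies the full query, so there is no match.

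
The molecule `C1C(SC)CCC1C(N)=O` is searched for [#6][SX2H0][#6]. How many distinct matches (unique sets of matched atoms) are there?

[#6][SX2H0][#6] is the SMARTS for a thioether: an aliphatic sulfur bridging two carbons with no H on the sulfur.
Exactly one fragment in the molecule meets all constraints, giving 1 match.

1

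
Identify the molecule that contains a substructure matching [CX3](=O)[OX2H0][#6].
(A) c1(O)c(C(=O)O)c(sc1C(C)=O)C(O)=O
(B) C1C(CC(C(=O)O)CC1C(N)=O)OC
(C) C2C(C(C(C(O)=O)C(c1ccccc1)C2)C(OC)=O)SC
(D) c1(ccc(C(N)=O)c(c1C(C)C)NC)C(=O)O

C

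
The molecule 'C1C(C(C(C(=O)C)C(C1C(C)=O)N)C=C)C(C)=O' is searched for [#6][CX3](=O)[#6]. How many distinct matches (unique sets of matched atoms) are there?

3

[#6][CX3](=O)[#6] is the SMARTS for a ketone: a carbonyl carbon (no H) flanked by two carbons.
The molecule carries 3 separate instances of an acetyl/ketone group (-C(=O)CH3) meeting every constraint; each maps to a distinct set of atoms, giving 3 matches.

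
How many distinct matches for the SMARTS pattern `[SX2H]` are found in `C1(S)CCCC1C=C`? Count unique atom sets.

1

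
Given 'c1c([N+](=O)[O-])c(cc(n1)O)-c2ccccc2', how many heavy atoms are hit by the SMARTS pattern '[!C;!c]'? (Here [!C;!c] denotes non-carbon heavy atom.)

Check the 16 heavy atoms by environment: 1× n (aromatic) → match; 11× c (aromatic) → no; 2× O → match; 1× N (charge +1) → match; 1× O (charge -1) → match.
Summing the matching environments: 1 + 2 + 1 + 1 = 5 matching atoms.

5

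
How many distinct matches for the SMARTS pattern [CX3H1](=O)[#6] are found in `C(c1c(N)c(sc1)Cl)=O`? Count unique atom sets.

1

[CX3H1](=O)[#6] is the SMARTS for an aldehyde: an sp2 carbon with one H, double-bonded to O and single-bonded to carbon.
Exactly one fragment in the molecule meets all constraints, giving 1 match.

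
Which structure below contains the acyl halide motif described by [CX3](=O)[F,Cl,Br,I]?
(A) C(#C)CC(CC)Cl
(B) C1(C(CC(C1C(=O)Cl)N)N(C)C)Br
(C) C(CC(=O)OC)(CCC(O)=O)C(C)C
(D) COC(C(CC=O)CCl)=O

[CX3](=O)[F,Cl,Br,I] describes a carbonyl carbon bonded to a halogen (an acyl halide).
(A) has a chloro substituent but the Cl is not on a carbonyl carbon.
(B) contains an acyl chloride (-C(=O)Cl), which satisfies every atom and bond constraint.
(C) has a carboxylic acid group (-C(=O)OH) but the carbonyl is bonded to -OH, not to a halogen.
(D) has a chloro substituent but the Cl is not on a carbonyl carbon.
So the answer is (B).

B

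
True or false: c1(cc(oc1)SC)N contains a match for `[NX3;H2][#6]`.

True

The pattern [NX3;H2][#6] describes a trivalent nitrogen with two H attached to carbon — a primary amine.
The molecule carries a primary amino group (-NH2), whose atoms satisfy every constraint of the query, so the pattern matches.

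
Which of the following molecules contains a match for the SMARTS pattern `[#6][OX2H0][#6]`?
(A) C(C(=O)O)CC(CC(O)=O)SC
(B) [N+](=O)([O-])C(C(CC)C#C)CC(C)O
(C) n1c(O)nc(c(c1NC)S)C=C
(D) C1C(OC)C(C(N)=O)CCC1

[#6][OX2H0][#6] describes an aliphatic oxygen bridging two carbons with no H on the oxygen (an ether).
(A) has a carboxylic acid group (-C(=O)OH) but the -OH oxygen has H1; the =O is OX1, not OX2.
(B) has a hydroxyl group (-OH) but the oxygen has H1, not H0 bridging two carbons.
(C) has a hydroxyl group (-OH) but the oxygen has H1, not H0 bridging two carbons.
(D) contains a methoxy ether (-OCH3), which satisfies every atom and bond constraint.
So the answer is (D).

D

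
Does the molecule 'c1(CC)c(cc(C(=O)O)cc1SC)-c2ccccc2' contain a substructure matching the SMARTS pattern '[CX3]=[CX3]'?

No

The pattern [CX3]=[CX3] describes a non-aromatic C=C double bond between two sp2 carbons — an alkene.
The closest candidate here is an ethyl group (-CH2CH3), but its C-C bond is a single bond between CX4 carbons, not CX3=CX3. No other fragment satisfies the full query, so there is no match.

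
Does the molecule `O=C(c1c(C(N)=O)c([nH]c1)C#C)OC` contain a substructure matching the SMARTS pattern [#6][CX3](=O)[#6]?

The pattern [#6][CX3](=O)[#6] describes a carbonyl carbon (no H) flanked by two carbons — a ketone.
The closest candidate here is a primary amide (-C(=O)NH2), but one neighbour of the carbonyl carbon is N, not C. No other fragment satisfies the full query, so there is no match.

No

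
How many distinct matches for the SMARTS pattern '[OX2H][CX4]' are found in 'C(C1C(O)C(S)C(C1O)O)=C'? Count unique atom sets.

[OX2H][CX4] is the SMARTS for an aliphatic alcohol: a hydroxyl oxygen bound to an sp3 (X4) carbon.
The molecule carries 3 separate instances of a hydroxyl group (-OH) meeting every constraint; each maps to a distinct set of atoms, giving 3 matches.

3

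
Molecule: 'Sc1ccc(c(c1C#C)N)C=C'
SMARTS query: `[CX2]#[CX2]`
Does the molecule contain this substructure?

Yes

The pattern [CX2]#[CX2] describes a carbon-carbon triple bond — an alkyne.
The molecule carries an ethynyl group (-C#CH), whose atoms satisfy every constraint of the query, so the pattern matches.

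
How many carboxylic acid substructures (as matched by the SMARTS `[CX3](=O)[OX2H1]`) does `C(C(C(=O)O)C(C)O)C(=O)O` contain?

2

[CX3](=O)[OX2H1] is the SMARTS for a carboxylic acid: an sp2 carbon double-bonded to O and single-bonded to an -OH oxygen.
The molecule carries 2 separate instances of a carboxylic acid group (-C(=O)OH) meeting every constraint; each maps to a distinct set of atoms, giving 2 matches.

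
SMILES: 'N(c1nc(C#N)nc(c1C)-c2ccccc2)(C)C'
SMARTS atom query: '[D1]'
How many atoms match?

The query [D1] means: atom with exactly one heavy-atom neighbour (degree 1).
Check the 18 heavy atoms by environment: 2× n (aromatic, D2) → no; 5× c (aromatic, D3) → no; 1× N (D3) → no; 3× C (D1) → match; 1× C (D2) → no; 1× N (D1) → match; 5× c (aromatic, D2) → no.
Summing the matching environments: 3 + 1 = 4 matching atoms.

4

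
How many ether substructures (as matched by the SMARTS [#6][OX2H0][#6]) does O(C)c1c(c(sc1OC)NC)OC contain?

[#6][OX2H0][#6] is the SMARTS for an ether: an aliphatic oxygen bridging two carbons with no H on the oxygen.
The molecule carries 3 separate instances of a methoxy ether (-OCH3) meeting every constraint; each maps to a distinct set of atoms, giving 3 matches.

3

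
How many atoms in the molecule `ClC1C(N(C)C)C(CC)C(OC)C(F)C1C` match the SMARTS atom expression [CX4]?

12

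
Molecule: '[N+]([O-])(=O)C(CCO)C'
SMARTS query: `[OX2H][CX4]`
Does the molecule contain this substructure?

Yes

The pattern [OX2H][CX4] describes a hydroxyl oxygen bound to an sp3 (X4) carbon — an aliphatic alcohol.
The molecule carries a hydroxyl group (-OH), whose atoms satisfy every constraint of the query, so the pattern matches.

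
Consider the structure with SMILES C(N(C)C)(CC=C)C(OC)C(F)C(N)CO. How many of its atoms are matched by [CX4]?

Check the 16 heavy atoms by environment: 9× C (X4) → match; 2× N (X3) → no; 2× C (X3) → no; 2× O (X2) → no; 1× F (X1) → no.
That gives 9 matching atoms.

9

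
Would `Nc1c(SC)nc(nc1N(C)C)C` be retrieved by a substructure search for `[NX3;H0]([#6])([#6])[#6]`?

Yes

The pattern [NX3;H0]([#6])([#6])[#6] describes a trivalent nitrogen with no H, bonded to three carbons — a tertiary amine.
The molecule carries a dimethylamino group (-N(CH3)2), whose atoms satisfy every constraint of the query, so the pattern matches.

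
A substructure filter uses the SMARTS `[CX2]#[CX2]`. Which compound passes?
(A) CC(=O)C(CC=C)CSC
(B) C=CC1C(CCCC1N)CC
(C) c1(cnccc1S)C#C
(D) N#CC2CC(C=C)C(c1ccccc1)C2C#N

[CX2]#[CX2] describes a carbon-carbon triple bond (an alkyne).
(A) has a vinyl group (-CH=CH2) but the C=C is a double bond; both carbons are CX3, not CX2.
(B) has a vinyl group (-CH=CH2) but the C=C is a double bond; both carbons are CX3, not CX2.
(C) contains an ethynyl group (-C#CH), which satisfies every atom and bond constraint.
(D) has a nitrile (-C#N) but the triple bond is C#N, not C#C.
So the answer is (C).

C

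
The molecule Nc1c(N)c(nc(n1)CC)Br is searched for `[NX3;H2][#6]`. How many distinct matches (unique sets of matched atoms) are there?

[NX3;H2][#6] is the SMARTS for a primary amine: a trivalent nitrogen with two H attached to carbon.
The molecule carries 2 separate instances of a primary amino group (-NH2) meeting every constraint; each maps to a distinct set of atoms, giving 2 matches.

2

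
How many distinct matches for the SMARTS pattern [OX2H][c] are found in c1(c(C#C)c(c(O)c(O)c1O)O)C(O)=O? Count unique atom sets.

4

[OX2H][c] is the SMARTS for a phenol: a hydroxyl oxygen attached to an aromatic carbon.
The molecule carries 4 separate instances of a hydroxyl group (-OH) meeting every constraint; each maps to a distinct set of atoms, giving 4 matches.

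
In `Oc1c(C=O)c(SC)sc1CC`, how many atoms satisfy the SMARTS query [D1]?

Check the 12 heavy atoms by environment: 1× s (aromatic, D2) → no; 4× c (aromatic, D3) → no; 2× O (D1) → match; 2× C (D2) → no; 1× S (D2) → no; 2× C (D1) → match.
Summing the matching environments: 2 + 2 = 4 matching atoms.

4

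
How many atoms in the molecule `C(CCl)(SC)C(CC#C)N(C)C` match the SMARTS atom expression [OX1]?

0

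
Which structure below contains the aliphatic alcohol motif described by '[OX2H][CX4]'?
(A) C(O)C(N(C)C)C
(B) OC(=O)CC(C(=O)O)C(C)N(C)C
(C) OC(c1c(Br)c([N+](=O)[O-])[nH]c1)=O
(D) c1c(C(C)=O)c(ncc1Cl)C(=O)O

A

[OX2H][CX4] describes a hydroxyl oxygen bound to an sp3 (X4) carbon (an aliphatic alcohol).
(A) contains a hydroxyl group (-OH), which satisfies every atom and bond constraint.
(B) has a carboxylic acid group (-C(=O)OH) but the -OH is on a CX3 carbonyl carbon, not a CX4 carbon.
(C) has a carboxylic acid group (-C(=O)OH) but the -OH is on a CX3 carbonyl carbon, not a CX4 carbon.
(D) has a carboxylic acid group (-C(=O)OH) but the -OH is on a CX3 carbonyl carbon, not a CX4 carbon.
So the answer is (A).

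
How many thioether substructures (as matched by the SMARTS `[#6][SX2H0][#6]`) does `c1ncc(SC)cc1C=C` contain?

1

[#6][SX2H0][#6] is the SMARTS for a thioether: an aliphatic sulfur bridging two carbons with no H on the sulfur.
Exactly one fragment in the molecule meets all constraints, giving 1 match.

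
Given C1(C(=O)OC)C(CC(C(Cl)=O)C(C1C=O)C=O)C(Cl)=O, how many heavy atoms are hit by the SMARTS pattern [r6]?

The query [r6] means: r6 matches atoms in a six-membered ring.
Check the 20 heavy atoms by environment: 6× C (in 6-ring) → match; 6× C (acyclic) → no; 6× O (acyclic) → no; 2× Cl (acyclic) → no.
That gives 6 matching atoms.

6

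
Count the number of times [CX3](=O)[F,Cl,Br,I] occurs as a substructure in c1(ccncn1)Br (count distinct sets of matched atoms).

0

[CX3](=O)[F,Cl,Br,I] is the SMARTS for an acyl halide: a carbonyl carbon bonded to a halogen.
No fragment in the molecule satisfies every constraint, giving 0 matches.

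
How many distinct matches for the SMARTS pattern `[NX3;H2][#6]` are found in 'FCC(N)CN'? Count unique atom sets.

2

[NX3;H2][#6] is the SMARTS for a primary amine: a trivalent nitrogen with two H attached to carbon.
The molecule carries 2 separate instances of a primary amino group (-NH2) meeting every constraint; each maps to a distinct set of atoms, giving 2 matches.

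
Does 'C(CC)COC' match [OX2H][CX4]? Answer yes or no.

No

The pattern [OX2H][CX4] describes a hydroxyl oxygen bound to an sp3 (X4) carbon — an aliphatic alcohol.
The closest candidate here is a methoxy ether (-OCH3), but the oxygen has H0 (ether), not H1. No other fragment satisfies the full query, so there is no match.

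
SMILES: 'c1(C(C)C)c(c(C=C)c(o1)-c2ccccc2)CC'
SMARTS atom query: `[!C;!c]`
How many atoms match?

1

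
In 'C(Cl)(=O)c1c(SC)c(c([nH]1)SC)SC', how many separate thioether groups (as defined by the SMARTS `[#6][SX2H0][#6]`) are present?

3

[#6][SX2H0][#6] is the SMARTS for a thioether: an aliphatic sulfur bridging two carbons with no H on the sulfur.
The molecule carries 3 separate instances of a methylthio ether (-SCH3) meeting every constraint; each maps to a distinct set of atoms, giving 3 matches.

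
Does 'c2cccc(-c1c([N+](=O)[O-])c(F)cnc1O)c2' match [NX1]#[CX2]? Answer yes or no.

The pattern [NX1]#[CX2] describes a nitrogen triple-bonded to a two-connected carbon — a nitrile.
The closest candidate here is a nitro group (-[N+](=O)[O-]), but there is no C#N triple bond. No other fragment satisfies the full query, so there is no match.

No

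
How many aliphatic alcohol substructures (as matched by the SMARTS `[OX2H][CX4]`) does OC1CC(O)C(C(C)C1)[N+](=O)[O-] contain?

2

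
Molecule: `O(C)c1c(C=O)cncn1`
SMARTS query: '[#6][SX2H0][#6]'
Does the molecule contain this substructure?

No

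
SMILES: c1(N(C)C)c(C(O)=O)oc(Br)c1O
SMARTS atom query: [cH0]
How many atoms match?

4

The query [cH0] means: aromatic carbon with no attached hydrogen (substituted or ring-fusion).
Check the 13 heavy atoms by environment: 1× o (aromatic, H0) → no; 4× c (aromatic, H0) → match; 1× N (H0) → no; 2× C (H3) → no; 1× C (H0) → no; 1× O (H0) → no; 2× O (H1) → no; 1× Br (H0) → no.
That gives 4 matching atoms.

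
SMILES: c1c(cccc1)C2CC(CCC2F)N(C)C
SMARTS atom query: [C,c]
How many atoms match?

Check the 16 heavy atoms by environment: 8× C → match; 1× N → no; 6× c (aromatic) → match; 1× F → no.
Summing the matching environments: 8 + 6 = 14 matching atoms.

14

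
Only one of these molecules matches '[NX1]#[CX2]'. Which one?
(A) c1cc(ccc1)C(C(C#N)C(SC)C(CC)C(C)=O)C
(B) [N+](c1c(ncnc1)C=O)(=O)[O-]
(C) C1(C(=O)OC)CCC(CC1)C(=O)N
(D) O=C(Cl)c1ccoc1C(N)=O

[NX1]#[CX2] describes a nitrogen triple-bonded to a two-connected carbon (a nitrile).
(A) contains a nitrile (-C#N), which satisfies every atom and bond constraint.
(B) has a nitro group (-[N+](=O)[O-]) but there is no C#N triple bond.
(C) has a primary amide (-C(=O)NH2) but the nitrogen is NX3, not NX1.
(D) has a primary amide (-C(=O)NH2) but the nitrogen is NX3, not NX1.
So the answer is (A).

A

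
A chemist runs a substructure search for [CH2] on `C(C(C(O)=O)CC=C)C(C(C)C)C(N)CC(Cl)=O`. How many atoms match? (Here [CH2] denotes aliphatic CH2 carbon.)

The query [CH2] means: aliphatic carbon with exactly two hydrogens.
Check the 18 heavy atoms by environment: 4× C (H2) → match; 5× C (H1) → no; 2× C (H0) → no; 2× O (H0) → no; 1× Cl (H0) → no; 1× O (H1) → no; 1× N (H2) → no; 2× C (H3) → no.
That gives 4 matching atoms.

4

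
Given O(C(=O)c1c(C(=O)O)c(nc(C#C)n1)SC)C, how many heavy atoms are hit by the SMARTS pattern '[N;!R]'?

0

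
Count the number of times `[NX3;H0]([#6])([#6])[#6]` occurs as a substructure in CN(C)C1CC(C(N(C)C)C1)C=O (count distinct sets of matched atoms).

[NX3;H0]([#6])([#6])[#6] is the SMARTS for a tertiary amine: a trivalent nitrogen with no H, bonded to three carbons.
The molecule carries 2 separate instances of a dimethylamino group (-N(CH3)2) meeting every constraint; each maps to a distinct set of atoms, giving 2 matches.

2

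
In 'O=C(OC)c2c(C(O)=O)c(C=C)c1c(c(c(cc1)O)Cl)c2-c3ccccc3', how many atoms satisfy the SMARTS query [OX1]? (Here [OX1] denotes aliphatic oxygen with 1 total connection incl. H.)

2

Check the 27 heavy atoms by environment: 16× c (aromatic, X3) → no; 4× C (X3) → no; 2× O (X1) → match; 3× O (X2) → no; 1× C (X4) → no; 1× Cl (X1) → no.
That gives 2 matching atoms.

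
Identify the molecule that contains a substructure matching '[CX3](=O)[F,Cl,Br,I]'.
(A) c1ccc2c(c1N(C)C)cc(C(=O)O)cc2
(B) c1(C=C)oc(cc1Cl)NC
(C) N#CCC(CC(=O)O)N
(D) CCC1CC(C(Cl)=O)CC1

[CX3](=O)[F,Cl,Br,I] describes a carbonyl carbon bonded to a halogen (an acyl halide).
(A) has a carboxylic acid group (-C(=O)OH) but the carbonyl is bonded to -OH, not to a halogen.
(B) has a chloro substituent but the Cl is not on a carbonyl carbon.
(C) has a carboxylic acid group (-C(=O)OH) but the carbonyl is bonded to -OH, not to a halogen.
(D) contains an acyl chloride (-C(=O)Cl), which satisfies every atom and bond constraint.
So the answer is (D).

D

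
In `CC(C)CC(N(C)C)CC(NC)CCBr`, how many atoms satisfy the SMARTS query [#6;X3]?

0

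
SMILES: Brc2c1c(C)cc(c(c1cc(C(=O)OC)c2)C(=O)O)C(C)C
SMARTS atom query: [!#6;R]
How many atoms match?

0

The query [!#6;R] means: non-carbon atom that is part of a ring.
Check the 22 heavy atoms by environment: 10× c (aromatic, in 6-ring) → no; 7× C (acyclic) → no; 4× O (acyclic) → no; 1× Br (acyclic) → no.
No environment satisfies the query, so 0 matching atoms.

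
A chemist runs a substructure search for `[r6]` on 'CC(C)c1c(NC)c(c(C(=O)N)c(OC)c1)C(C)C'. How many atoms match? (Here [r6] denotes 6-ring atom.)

Check the 19 heavy atoms by environment: 6× c (aromatic, in 6-ring) → match; 9× C (acyclic) → no; 2× O (acyclic) → no; 2× N (acyclic) → no.
That gives 6 matching atoms.

6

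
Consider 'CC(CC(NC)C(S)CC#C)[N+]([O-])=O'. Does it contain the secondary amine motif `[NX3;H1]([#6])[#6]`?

Yes

The pattern [NX3;H1]([#6])[#6] describes a trivalent nitrogen with one H, bonded to two carbons — a secondary amine.
The molecule carries an N-methylamino group (-NHCH3), whose atoms satisfy every constraint of the query, so the pattern matches.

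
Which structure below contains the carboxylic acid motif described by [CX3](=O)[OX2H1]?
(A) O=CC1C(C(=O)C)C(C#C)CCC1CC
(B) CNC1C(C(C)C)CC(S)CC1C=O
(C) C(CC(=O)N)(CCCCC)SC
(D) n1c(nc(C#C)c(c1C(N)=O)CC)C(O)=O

D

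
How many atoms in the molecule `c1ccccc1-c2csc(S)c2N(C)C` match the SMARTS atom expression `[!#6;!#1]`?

3

The query [!#6;!#1] means: not carbon and not hydrogen — any heteroatom.
Check the 15 heavy atoms by environment: 1× s (aromatic) → match; 10× c (aromatic) → no; 1× N → match; 2× C → no; 1× S → match.
Summing the matching environments: 1 + 1 + 1 = 3 matching atoms.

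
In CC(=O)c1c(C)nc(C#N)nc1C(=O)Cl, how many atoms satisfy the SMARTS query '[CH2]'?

0

The query [CH2] means: aliphatic carbon with exactly two hydrogens.
Check the 15 heavy atoms by environment: 2× n (aromatic, H0) → no; 4× c (aromatic, H0) → no; 3× C (H0) → no; 2× O (H0) → no; 1× Cl (H0) → no; 2× C (H3) → no; 1× N (H0) → no.
No environment satisfies the query, so 0 matching atoms.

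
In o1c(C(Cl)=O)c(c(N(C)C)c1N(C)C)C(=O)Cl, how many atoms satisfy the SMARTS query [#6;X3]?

The query [#6;X3] means: any carbon (aromatic or not) with three total connections.
Check the 17 heavy atoms by environment: 1× o (aromatic, X2) → no; 4× c (aromatic, X3) → match; 2× N (X3) → no; 4× C (X4) → no; 2× C (X3) → match; 2× O (X1) → no; 2× Cl (X1) → no.
Summing the matching environments: 4 + 2 = 6 matching atoms.

6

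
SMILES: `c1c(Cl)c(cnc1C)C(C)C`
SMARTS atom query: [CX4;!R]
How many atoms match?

4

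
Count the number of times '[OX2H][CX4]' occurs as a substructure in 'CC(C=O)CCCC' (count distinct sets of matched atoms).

0

[OX2H][CX4] is the SMARTS for an aliphatic alcohol: a hydroxyl oxygen bound to an sp3 (X4) carbon.
No fragment in the molecule satisfies every constraint, giving 0 matches.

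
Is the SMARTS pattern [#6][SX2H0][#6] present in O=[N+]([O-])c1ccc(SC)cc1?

The pattern [#6][SX2H0][#6] describes an aliphatic sulfur bridging two carbons with no H on the sulfur — a thioether.
The molecule carries a methylthio ether (-SCH3), whose atoms satisfy every constraint of the query, so the pattern matches.

Yes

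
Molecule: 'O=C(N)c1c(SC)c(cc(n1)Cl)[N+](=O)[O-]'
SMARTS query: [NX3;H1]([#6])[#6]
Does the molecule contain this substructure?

The pattern [NX3;H1]([#6])[#6] describes a trivalent nitrogen with one H, bonded to two carbons — a secondary amine.
The closest candidate here is a primary amide (-C(=O)NH2), but the -C(=O)NH2 nitrogen has H2, not H1. No other fragment satisfies the full query, so there is no match.

No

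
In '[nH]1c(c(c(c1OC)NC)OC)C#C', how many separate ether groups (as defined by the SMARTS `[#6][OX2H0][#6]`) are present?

2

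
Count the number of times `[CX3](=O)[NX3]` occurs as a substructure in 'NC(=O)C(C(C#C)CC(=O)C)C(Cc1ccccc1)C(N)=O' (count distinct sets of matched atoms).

2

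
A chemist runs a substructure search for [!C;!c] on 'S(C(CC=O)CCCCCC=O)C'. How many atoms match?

3

The query [!C;!c] means: neither aliphatic nor aromatic carbon — same as [!#6].
Check the 13 heavy atoms by environment: 10× C → no; 2× O → match; 1× S → match.
Summing the matching environments: 2 + 1 = 3 matching atoms.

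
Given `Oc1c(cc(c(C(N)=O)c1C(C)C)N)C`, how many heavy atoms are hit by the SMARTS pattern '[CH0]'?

1

The query [CH0] means: aliphatic carbon with no attached hydrogen.
Check the 15 heavy atoms by environment: 5× c (aromatic, H0) → no; 1× c (aromatic, H1) → no; 1× C (H1) → no; 3× C (H3) → no; 1× C (H0) → match; 1× O (H0) → no; 2× N (H2) → no; 1× O (H1) → no.
That gives 1 matching atom.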